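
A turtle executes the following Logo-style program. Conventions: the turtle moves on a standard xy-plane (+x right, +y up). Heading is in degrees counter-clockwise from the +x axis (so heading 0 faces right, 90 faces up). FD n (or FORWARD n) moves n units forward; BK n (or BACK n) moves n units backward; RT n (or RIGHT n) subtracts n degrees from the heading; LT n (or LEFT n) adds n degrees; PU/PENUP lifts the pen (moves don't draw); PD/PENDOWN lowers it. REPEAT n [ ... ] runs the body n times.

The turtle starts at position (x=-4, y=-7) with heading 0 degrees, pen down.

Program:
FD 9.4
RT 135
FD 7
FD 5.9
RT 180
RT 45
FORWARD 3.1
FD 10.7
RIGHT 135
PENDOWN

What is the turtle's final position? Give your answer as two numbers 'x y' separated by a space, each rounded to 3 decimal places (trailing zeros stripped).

Executing turtle program step by step:
Start: pos=(-4,-7), heading=0, pen down
FD 9.4: (-4,-7) -> (5.4,-7) [heading=0, draw]
RT 135: heading 0 -> 225
FD 7: (5.4,-7) -> (0.45,-11.95) [heading=225, draw]
FD 5.9: (0.45,-11.95) -> (-3.722,-16.122) [heading=225, draw]
RT 180: heading 225 -> 45
RT 45: heading 45 -> 0
FD 3.1: (-3.722,-16.122) -> (-0.622,-16.122) [heading=0, draw]
FD 10.7: (-0.622,-16.122) -> (10.078,-16.122) [heading=0, draw]
RT 135: heading 0 -> 225
PD: pen down
Final: pos=(10.078,-16.122), heading=225, 5 segment(s) drawn

Answer: 10.078 -16.122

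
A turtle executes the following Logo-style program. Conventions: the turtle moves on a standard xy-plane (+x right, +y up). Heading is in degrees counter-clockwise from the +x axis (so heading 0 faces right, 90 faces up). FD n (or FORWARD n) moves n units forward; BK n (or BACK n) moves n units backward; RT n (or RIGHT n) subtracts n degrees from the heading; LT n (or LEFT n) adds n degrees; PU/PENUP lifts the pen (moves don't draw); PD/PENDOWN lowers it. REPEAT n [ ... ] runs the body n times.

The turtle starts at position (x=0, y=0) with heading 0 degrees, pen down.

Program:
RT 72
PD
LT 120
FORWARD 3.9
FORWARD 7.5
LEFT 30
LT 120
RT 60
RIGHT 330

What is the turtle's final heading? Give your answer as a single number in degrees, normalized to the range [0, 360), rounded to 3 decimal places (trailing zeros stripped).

Executing turtle program step by step:
Start: pos=(0,0), heading=0, pen down
RT 72: heading 0 -> 288
PD: pen down
LT 120: heading 288 -> 48
FD 3.9: (0,0) -> (2.61,2.898) [heading=48, draw]
FD 7.5: (2.61,2.898) -> (7.628,8.472) [heading=48, draw]
LT 30: heading 48 -> 78
LT 120: heading 78 -> 198
RT 60: heading 198 -> 138
RT 330: heading 138 -> 168
Final: pos=(7.628,8.472), heading=168, 2 segment(s) drawn

Answer: 168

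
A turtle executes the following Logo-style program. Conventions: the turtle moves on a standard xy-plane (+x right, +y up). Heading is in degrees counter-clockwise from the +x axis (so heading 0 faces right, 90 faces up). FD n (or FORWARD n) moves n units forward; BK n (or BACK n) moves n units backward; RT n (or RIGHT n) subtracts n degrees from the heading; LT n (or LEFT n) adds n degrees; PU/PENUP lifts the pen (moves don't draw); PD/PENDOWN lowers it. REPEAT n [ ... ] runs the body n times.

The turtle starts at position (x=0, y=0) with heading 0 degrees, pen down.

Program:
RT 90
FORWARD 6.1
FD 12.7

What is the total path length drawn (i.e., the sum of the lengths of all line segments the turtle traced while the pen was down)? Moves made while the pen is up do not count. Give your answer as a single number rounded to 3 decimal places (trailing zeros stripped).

Answer: 18.8

Derivation:
Executing turtle program step by step:
Start: pos=(0,0), heading=0, pen down
RT 90: heading 0 -> 270
FD 6.1: (0,0) -> (0,-6.1) [heading=270, draw]
FD 12.7: (0,-6.1) -> (0,-18.8) [heading=270, draw]
Final: pos=(0,-18.8), heading=270, 2 segment(s) drawn

Segment lengths:
  seg 1: (0,0) -> (0,-6.1), length = 6.1
  seg 2: (0,-6.1) -> (0,-18.8), length = 12.7
Total = 18.8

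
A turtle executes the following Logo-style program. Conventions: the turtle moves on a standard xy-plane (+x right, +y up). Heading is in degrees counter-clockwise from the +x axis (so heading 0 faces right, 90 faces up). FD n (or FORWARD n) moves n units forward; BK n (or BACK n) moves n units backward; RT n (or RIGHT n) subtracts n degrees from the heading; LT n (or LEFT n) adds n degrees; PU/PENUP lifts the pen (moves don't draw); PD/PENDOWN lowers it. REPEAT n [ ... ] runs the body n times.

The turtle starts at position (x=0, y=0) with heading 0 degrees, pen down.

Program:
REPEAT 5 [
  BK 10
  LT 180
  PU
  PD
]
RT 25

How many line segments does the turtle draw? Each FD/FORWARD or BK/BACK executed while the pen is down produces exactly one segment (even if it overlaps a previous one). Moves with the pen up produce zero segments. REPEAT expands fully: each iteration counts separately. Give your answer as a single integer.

Executing turtle program step by step:
Start: pos=(0,0), heading=0, pen down
REPEAT 5 [
  -- iteration 1/5 --
  BK 10: (0,0) -> (-10,0) [heading=0, draw]
  LT 180: heading 0 -> 180
  PU: pen up
  PD: pen down
  -- iteration 2/5 --
  BK 10: (-10,0) -> (0,0) [heading=180, draw]
  LT 180: heading 180 -> 0
  PU: pen up
  PD: pen down
  -- iteration 3/5 --
  BK 10: (0,0) -> (-10,0) [heading=0, draw]
  LT 180: heading 0 -> 180
  PU: pen up
  PD: pen down
  -- iteration 4/5 --
  BK 10: (-10,0) -> (0,0) [heading=180, draw]
  LT 180: heading 180 -> 0
  PU: pen up
  PD: pen down
  -- iteration 5/5 --
  BK 10: (0,0) -> (-10,0) [heading=0, draw]
  LT 180: heading 0 -> 180
  PU: pen up
  PD: pen down
]
RT 25: heading 180 -> 155
Final: pos=(-10,0), heading=155, 5 segment(s) drawn
Segments drawn: 5

Answer: 5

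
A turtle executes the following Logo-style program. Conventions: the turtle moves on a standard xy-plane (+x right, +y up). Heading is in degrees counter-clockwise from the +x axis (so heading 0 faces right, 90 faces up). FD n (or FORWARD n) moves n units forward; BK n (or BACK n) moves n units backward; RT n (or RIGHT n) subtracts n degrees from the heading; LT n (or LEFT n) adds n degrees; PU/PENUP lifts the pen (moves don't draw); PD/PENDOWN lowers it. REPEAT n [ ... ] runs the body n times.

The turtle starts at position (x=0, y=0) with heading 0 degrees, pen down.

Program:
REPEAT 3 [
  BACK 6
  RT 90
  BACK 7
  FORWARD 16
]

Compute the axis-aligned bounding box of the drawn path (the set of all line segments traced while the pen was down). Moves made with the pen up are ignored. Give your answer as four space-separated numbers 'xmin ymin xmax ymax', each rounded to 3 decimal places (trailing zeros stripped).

Answer: -15 -10 1 7

Derivation:
Executing turtle program step by step:
Start: pos=(0,0), heading=0, pen down
REPEAT 3 [
  -- iteration 1/3 --
  BK 6: (0,0) -> (-6,0) [heading=0, draw]
  RT 90: heading 0 -> 270
  BK 7: (-6,0) -> (-6,7) [heading=270, draw]
  FD 16: (-6,7) -> (-6,-9) [heading=270, draw]
  -- iteration 2/3 --
  BK 6: (-6,-9) -> (-6,-3) [heading=270, draw]
  RT 90: heading 270 -> 180
  BK 7: (-6,-3) -> (1,-3) [heading=180, draw]
  FD 16: (1,-3) -> (-15,-3) [heading=180, draw]
  -- iteration 3/3 --
  BK 6: (-15,-3) -> (-9,-3) [heading=180, draw]
  RT 90: heading 180 -> 90
  BK 7: (-9,-3) -> (-9,-10) [heading=90, draw]
  FD 16: (-9,-10) -> (-9,6) [heading=90, draw]
]
Final: pos=(-9,6), heading=90, 9 segment(s) drawn

Segment endpoints: x in {-15, -9, -9, -9, -6, -6, 0, 1}, y in {-10, -9, -3, -3, -3, 0, 6, 7}
xmin=-15, ymin=-10, xmax=1, ymax=7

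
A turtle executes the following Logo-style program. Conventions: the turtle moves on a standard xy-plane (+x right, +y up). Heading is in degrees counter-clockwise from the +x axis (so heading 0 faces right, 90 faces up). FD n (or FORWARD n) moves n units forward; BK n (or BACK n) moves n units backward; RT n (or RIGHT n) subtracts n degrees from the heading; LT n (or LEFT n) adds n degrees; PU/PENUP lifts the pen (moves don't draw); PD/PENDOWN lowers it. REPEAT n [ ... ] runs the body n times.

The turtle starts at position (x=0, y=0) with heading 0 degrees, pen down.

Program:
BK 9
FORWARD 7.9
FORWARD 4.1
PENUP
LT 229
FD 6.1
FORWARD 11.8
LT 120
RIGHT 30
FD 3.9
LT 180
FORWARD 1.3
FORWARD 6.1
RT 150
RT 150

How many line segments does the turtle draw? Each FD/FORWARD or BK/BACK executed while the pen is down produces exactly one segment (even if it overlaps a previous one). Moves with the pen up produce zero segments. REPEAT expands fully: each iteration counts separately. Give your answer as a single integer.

Executing turtle program step by step:
Start: pos=(0,0), heading=0, pen down
BK 9: (0,0) -> (-9,0) [heading=0, draw]
FD 7.9: (-9,0) -> (-1.1,0) [heading=0, draw]
FD 4.1: (-1.1,0) -> (3,0) [heading=0, draw]
PU: pen up
LT 229: heading 0 -> 229
FD 6.1: (3,0) -> (-1.002,-4.604) [heading=229, move]
FD 11.8: (-1.002,-4.604) -> (-8.743,-13.509) [heading=229, move]
LT 120: heading 229 -> 349
RT 30: heading 349 -> 319
FD 3.9: (-8.743,-13.509) -> (-5.8,-16.068) [heading=319, move]
LT 180: heading 319 -> 139
FD 1.3: (-5.8,-16.068) -> (-6.781,-15.215) [heading=139, move]
FD 6.1: (-6.781,-15.215) -> (-11.385,-11.213) [heading=139, move]
RT 150: heading 139 -> 349
RT 150: heading 349 -> 199
Final: pos=(-11.385,-11.213), heading=199, 3 segment(s) drawn
Segments drawn: 3

Answer: 3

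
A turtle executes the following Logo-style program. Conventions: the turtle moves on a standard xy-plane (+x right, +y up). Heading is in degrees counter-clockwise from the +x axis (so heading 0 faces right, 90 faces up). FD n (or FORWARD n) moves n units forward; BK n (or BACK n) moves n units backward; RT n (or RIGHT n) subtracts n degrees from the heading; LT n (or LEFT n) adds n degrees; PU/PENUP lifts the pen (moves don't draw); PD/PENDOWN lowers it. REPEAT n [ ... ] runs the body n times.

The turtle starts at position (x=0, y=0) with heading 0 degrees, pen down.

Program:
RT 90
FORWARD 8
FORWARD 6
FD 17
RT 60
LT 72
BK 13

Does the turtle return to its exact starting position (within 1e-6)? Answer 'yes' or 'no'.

Executing turtle program step by step:
Start: pos=(0,0), heading=0, pen down
RT 90: heading 0 -> 270
FD 8: (0,0) -> (0,-8) [heading=270, draw]
FD 6: (0,-8) -> (0,-14) [heading=270, draw]
FD 17: (0,-14) -> (0,-31) [heading=270, draw]
RT 60: heading 270 -> 210
LT 72: heading 210 -> 282
BK 13: (0,-31) -> (-2.703,-18.284) [heading=282, draw]
Final: pos=(-2.703,-18.284), heading=282, 4 segment(s) drawn

Start position: (0, 0)
Final position: (-2.703, -18.284)
Distance = 18.483; >= 1e-6 -> NOT closed

Answer: no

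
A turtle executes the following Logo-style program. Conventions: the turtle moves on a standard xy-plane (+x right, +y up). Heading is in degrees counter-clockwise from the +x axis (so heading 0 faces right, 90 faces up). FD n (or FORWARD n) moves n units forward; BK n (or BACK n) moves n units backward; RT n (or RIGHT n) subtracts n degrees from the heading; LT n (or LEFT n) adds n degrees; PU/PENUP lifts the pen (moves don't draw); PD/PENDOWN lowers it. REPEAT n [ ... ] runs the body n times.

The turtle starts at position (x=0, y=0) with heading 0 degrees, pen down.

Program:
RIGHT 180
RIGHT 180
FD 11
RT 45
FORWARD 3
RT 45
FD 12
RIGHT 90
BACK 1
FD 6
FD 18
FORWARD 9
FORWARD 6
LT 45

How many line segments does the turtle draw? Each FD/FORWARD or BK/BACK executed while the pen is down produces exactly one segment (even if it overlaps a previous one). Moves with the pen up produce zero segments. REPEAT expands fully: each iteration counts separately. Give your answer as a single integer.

Executing turtle program step by step:
Start: pos=(0,0), heading=0, pen down
RT 180: heading 0 -> 180
RT 180: heading 180 -> 0
FD 11: (0,0) -> (11,0) [heading=0, draw]
RT 45: heading 0 -> 315
FD 3: (11,0) -> (13.121,-2.121) [heading=315, draw]
RT 45: heading 315 -> 270
FD 12: (13.121,-2.121) -> (13.121,-14.121) [heading=270, draw]
RT 90: heading 270 -> 180
BK 1: (13.121,-14.121) -> (14.121,-14.121) [heading=180, draw]
FD 6: (14.121,-14.121) -> (8.121,-14.121) [heading=180, draw]
FD 18: (8.121,-14.121) -> (-9.879,-14.121) [heading=180, draw]
FD 9: (-9.879,-14.121) -> (-18.879,-14.121) [heading=180, draw]
FD 6: (-18.879,-14.121) -> (-24.879,-14.121) [heading=180, draw]
LT 45: heading 180 -> 225
Final: pos=(-24.879,-14.121), heading=225, 8 segment(s) drawn
Segments drawn: 8

Answer: 8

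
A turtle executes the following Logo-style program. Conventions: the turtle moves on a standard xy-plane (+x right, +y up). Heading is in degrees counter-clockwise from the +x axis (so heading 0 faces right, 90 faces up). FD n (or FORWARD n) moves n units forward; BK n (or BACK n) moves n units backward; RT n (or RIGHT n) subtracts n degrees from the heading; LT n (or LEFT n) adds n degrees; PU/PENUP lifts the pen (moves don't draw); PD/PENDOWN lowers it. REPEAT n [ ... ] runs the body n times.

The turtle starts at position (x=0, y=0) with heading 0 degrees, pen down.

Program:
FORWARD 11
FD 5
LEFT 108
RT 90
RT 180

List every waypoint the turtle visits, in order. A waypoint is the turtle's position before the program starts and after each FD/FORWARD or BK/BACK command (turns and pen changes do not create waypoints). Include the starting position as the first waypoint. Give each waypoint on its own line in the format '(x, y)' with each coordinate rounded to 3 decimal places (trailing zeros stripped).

Executing turtle program step by step:
Start: pos=(0,0), heading=0, pen down
FD 11: (0,0) -> (11,0) [heading=0, draw]
FD 5: (11,0) -> (16,0) [heading=0, draw]
LT 108: heading 0 -> 108
RT 90: heading 108 -> 18
RT 180: heading 18 -> 198
Final: pos=(16,0), heading=198, 2 segment(s) drawn
Waypoints (3 total):
(0, 0)
(11, 0)
(16, 0)

Answer: (0, 0)
(11, 0)
(16, 0)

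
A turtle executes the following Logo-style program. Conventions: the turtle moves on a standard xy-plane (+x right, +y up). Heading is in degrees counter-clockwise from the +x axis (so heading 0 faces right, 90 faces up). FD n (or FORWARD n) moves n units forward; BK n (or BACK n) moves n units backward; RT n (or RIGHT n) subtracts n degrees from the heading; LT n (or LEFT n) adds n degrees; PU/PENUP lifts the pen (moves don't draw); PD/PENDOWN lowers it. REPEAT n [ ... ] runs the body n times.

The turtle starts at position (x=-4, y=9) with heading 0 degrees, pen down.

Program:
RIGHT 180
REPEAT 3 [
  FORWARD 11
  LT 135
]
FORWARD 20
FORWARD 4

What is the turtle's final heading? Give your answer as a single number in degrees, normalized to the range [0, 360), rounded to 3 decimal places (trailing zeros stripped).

Answer: 225

Derivation:
Executing turtle program step by step:
Start: pos=(-4,9), heading=0, pen down
RT 180: heading 0 -> 180
REPEAT 3 [
  -- iteration 1/3 --
  FD 11: (-4,9) -> (-15,9) [heading=180, draw]
  LT 135: heading 180 -> 315
  -- iteration 2/3 --
  FD 11: (-15,9) -> (-7.222,1.222) [heading=315, draw]
  LT 135: heading 315 -> 90
  -- iteration 3/3 --
  FD 11: (-7.222,1.222) -> (-7.222,12.222) [heading=90, draw]
  LT 135: heading 90 -> 225
]
FD 20: (-7.222,12.222) -> (-21.364,-1.92) [heading=225, draw]
FD 4: (-21.364,-1.92) -> (-24.192,-4.749) [heading=225, draw]
Final: pos=(-24.192,-4.749), heading=225, 5 segment(s) drawn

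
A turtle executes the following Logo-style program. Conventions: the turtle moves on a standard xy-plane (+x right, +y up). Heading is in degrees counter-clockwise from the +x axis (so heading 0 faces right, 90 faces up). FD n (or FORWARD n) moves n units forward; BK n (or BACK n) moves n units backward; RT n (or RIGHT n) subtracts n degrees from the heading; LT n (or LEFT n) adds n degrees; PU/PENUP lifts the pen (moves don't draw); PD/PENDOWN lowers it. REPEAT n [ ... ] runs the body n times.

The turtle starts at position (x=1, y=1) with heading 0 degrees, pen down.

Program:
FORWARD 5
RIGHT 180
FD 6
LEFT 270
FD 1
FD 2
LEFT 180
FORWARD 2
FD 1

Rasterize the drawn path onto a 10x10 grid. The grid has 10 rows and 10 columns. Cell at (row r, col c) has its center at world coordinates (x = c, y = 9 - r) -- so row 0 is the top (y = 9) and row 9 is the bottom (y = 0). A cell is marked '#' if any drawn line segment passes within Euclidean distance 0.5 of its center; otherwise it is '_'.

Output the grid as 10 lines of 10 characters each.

Segment 0: (1,1) -> (6,1)
Segment 1: (6,1) -> (0,1)
Segment 2: (0,1) -> (0,2)
Segment 3: (0,2) -> (0,4)
Segment 4: (0,4) -> (-0,2)
Segment 5: (-0,2) -> (-0,1)

Answer: __________
__________
__________
__________
__________
#_________
#_________
#_________
#######___
__________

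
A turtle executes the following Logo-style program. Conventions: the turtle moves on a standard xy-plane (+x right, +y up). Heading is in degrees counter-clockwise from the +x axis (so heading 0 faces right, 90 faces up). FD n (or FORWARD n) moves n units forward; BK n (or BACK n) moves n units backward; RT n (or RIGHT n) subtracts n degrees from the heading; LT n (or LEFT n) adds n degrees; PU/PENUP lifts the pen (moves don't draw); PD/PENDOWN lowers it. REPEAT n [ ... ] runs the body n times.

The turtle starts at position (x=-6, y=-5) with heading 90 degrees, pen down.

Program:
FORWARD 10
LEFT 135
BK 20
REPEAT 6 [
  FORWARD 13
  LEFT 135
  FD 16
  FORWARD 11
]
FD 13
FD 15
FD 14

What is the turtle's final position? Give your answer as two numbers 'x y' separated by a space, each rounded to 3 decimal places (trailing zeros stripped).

Executing turtle program step by step:
Start: pos=(-6,-5), heading=90, pen down
FD 10: (-6,-5) -> (-6,5) [heading=90, draw]
LT 135: heading 90 -> 225
BK 20: (-6,5) -> (8.142,19.142) [heading=225, draw]
REPEAT 6 [
  -- iteration 1/6 --
  FD 13: (8.142,19.142) -> (-1.05,9.95) [heading=225, draw]
  LT 135: heading 225 -> 0
  FD 16: (-1.05,9.95) -> (14.95,9.95) [heading=0, draw]
  FD 11: (14.95,9.95) -> (25.95,9.95) [heading=0, draw]
  -- iteration 2/6 --
  FD 13: (25.95,9.95) -> (38.95,9.95) [heading=0, draw]
  LT 135: heading 0 -> 135
  FD 16: (38.95,9.95) -> (27.636,21.263) [heading=135, draw]
  FD 11: (27.636,21.263) -> (19.858,29.042) [heading=135, draw]
  -- iteration 3/6 --
  FD 13: (19.858,29.042) -> (10.665,38.234) [heading=135, draw]
  LT 135: heading 135 -> 270
  FD 16: (10.665,38.234) -> (10.665,22.234) [heading=270, draw]
  FD 11: (10.665,22.234) -> (10.665,11.234) [heading=270, draw]
  -- iteration 4/6 --
  FD 13: (10.665,11.234) -> (10.665,-1.766) [heading=270, draw]
  LT 135: heading 270 -> 45
  FD 16: (10.665,-1.766) -> (21.979,9.548) [heading=45, draw]
  FD 11: (21.979,9.548) -> (29.757,17.326) [heading=45, draw]
  -- iteration 5/6 --
  FD 13: (29.757,17.326) -> (38.95,26.518) [heading=45, draw]
  LT 135: heading 45 -> 180
  FD 16: (38.95,26.518) -> (22.95,26.518) [heading=180, draw]
  FD 11: (22.95,26.518) -> (11.95,26.518) [heading=180, draw]
  -- iteration 6/6 --
  FD 13: (11.95,26.518) -> (-1.05,26.518) [heading=180, draw]
  LT 135: heading 180 -> 315
  FD 16: (-1.05,26.518) -> (10.263,15.205) [heading=315, draw]
  FD 11: (10.263,15.205) -> (18.042,7.426) [heading=315, draw]
]
FD 13: (18.042,7.426) -> (27.234,-1.766) [heading=315, draw]
FD 15: (27.234,-1.766) -> (37.841,-12.373) [heading=315, draw]
FD 14: (37.841,-12.373) -> (47.74,-22.272) [heading=315, draw]
Final: pos=(47.74,-22.272), heading=315, 23 segment(s) drawn

Answer: 47.74 -22.272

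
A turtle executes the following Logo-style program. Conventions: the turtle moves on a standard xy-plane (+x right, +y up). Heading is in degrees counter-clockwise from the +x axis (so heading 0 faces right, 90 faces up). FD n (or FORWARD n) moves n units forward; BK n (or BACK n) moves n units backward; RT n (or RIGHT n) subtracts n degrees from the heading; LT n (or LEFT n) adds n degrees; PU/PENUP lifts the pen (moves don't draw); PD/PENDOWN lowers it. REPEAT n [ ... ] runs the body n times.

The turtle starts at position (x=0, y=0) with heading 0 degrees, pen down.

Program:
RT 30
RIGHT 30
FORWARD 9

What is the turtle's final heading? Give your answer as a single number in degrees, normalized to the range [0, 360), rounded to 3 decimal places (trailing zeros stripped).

Answer: 300

Derivation:
Executing turtle program step by step:
Start: pos=(0,0), heading=0, pen down
RT 30: heading 0 -> 330
RT 30: heading 330 -> 300
FD 9: (0,0) -> (4.5,-7.794) [heading=300, draw]
Final: pos=(4.5,-7.794), heading=300, 1 segment(s) drawn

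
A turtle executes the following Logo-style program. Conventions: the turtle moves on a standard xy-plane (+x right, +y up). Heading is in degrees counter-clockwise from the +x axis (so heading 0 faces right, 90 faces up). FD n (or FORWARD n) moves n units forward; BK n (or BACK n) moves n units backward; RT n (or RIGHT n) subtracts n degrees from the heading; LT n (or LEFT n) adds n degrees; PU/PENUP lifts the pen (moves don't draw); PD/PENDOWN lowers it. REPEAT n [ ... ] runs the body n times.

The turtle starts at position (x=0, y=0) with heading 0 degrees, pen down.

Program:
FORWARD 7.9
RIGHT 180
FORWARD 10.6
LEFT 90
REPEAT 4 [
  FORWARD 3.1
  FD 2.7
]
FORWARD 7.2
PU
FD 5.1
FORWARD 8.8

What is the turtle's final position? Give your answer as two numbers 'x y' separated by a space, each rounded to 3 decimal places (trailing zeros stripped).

Executing turtle program step by step:
Start: pos=(0,0), heading=0, pen down
FD 7.9: (0,0) -> (7.9,0) [heading=0, draw]
RT 180: heading 0 -> 180
FD 10.6: (7.9,0) -> (-2.7,0) [heading=180, draw]
LT 90: heading 180 -> 270
REPEAT 4 [
  -- iteration 1/4 --
  FD 3.1: (-2.7,0) -> (-2.7,-3.1) [heading=270, draw]
  FD 2.7: (-2.7,-3.1) -> (-2.7,-5.8) [heading=270, draw]
  -- iteration 2/4 --
  FD 3.1: (-2.7,-5.8) -> (-2.7,-8.9) [heading=270, draw]
  FD 2.7: (-2.7,-8.9) -> (-2.7,-11.6) [heading=270, draw]
  -- iteration 3/4 --
  FD 3.1: (-2.7,-11.6) -> (-2.7,-14.7) [heading=270, draw]
  FD 2.7: (-2.7,-14.7) -> (-2.7,-17.4) [heading=270, draw]
  -- iteration 4/4 --
  FD 3.1: (-2.7,-17.4) -> (-2.7,-20.5) [heading=270, draw]
  FD 2.7: (-2.7,-20.5) -> (-2.7,-23.2) [heading=270, draw]
]
FD 7.2: (-2.7,-23.2) -> (-2.7,-30.4) [heading=270, draw]
PU: pen up
FD 5.1: (-2.7,-30.4) -> (-2.7,-35.5) [heading=270, move]
FD 8.8: (-2.7,-35.5) -> (-2.7,-44.3) [heading=270, move]
Final: pos=(-2.7,-44.3), heading=270, 11 segment(s) drawn

Answer: -2.7 -44.3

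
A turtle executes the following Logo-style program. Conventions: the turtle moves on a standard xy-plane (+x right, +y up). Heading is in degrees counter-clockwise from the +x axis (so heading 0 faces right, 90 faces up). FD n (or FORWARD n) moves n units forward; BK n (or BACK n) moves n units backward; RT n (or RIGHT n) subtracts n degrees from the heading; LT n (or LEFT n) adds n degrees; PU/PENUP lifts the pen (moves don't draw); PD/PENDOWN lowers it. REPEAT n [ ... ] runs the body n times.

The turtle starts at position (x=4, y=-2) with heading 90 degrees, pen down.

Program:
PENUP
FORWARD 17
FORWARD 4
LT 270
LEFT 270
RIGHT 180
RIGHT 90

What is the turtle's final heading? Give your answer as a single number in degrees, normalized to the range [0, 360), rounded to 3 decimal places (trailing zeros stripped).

Executing turtle program step by step:
Start: pos=(4,-2), heading=90, pen down
PU: pen up
FD 17: (4,-2) -> (4,15) [heading=90, move]
FD 4: (4,15) -> (4,19) [heading=90, move]
LT 270: heading 90 -> 0
LT 270: heading 0 -> 270
RT 180: heading 270 -> 90
RT 90: heading 90 -> 0
Final: pos=(4,19), heading=0, 0 segment(s) drawn

Answer: 0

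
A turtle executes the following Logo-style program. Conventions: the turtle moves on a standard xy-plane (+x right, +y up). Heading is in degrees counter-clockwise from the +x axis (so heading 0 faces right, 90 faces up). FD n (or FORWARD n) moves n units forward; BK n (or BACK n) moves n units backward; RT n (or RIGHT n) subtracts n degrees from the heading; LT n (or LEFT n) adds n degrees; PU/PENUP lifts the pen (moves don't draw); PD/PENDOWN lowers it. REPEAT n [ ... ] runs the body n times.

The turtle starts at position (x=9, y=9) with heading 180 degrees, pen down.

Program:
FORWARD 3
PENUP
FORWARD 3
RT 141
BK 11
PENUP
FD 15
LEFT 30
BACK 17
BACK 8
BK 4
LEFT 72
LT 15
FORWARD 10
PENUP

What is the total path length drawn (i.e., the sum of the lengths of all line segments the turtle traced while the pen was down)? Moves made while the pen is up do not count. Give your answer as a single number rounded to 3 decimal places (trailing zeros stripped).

Answer: 3

Derivation:
Executing turtle program step by step:
Start: pos=(9,9), heading=180, pen down
FD 3: (9,9) -> (6,9) [heading=180, draw]
PU: pen up
FD 3: (6,9) -> (3,9) [heading=180, move]
RT 141: heading 180 -> 39
BK 11: (3,9) -> (-5.549,2.077) [heading=39, move]
PU: pen up
FD 15: (-5.549,2.077) -> (6.109,11.517) [heading=39, move]
LT 30: heading 39 -> 69
BK 17: (6.109,11.517) -> (0.016,-4.354) [heading=69, move]
BK 8: (0.016,-4.354) -> (-2.851,-11.822) [heading=69, move]
BK 4: (-2.851,-11.822) -> (-4.284,-15.557) [heading=69, move]
LT 72: heading 69 -> 141
LT 15: heading 141 -> 156
FD 10: (-4.284,-15.557) -> (-13.42,-11.489) [heading=156, move]
PU: pen up
Final: pos=(-13.42,-11.489), heading=156, 1 segment(s) drawn

Segment lengths:
  seg 1: (9,9) -> (6,9), length = 3
Total = 3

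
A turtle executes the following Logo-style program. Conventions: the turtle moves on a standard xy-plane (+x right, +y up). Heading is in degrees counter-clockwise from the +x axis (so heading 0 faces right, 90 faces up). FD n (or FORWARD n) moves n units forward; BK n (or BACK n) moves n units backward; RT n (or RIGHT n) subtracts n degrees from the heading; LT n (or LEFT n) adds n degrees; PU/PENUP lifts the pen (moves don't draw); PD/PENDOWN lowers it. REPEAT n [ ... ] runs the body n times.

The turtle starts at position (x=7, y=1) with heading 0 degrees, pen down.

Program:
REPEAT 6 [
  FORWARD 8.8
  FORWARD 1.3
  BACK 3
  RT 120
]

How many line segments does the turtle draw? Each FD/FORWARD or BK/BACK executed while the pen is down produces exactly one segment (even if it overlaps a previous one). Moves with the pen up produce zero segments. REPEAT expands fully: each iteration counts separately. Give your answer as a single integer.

Answer: 18

Derivation:
Executing turtle program step by step:
Start: pos=(7,1), heading=0, pen down
REPEAT 6 [
  -- iteration 1/6 --
  FD 8.8: (7,1) -> (15.8,1) [heading=0, draw]
  FD 1.3: (15.8,1) -> (17.1,1) [heading=0, draw]
  BK 3: (17.1,1) -> (14.1,1) [heading=0, draw]
  RT 120: heading 0 -> 240
  -- iteration 2/6 --
  FD 8.8: (14.1,1) -> (9.7,-6.621) [heading=240, draw]
  FD 1.3: (9.7,-6.621) -> (9.05,-7.747) [heading=240, draw]
  BK 3: (9.05,-7.747) -> (10.55,-5.149) [heading=240, draw]
  RT 120: heading 240 -> 120
  -- iteration 3/6 --
  FD 8.8: (10.55,-5.149) -> (6.15,2.472) [heading=120, draw]
  FD 1.3: (6.15,2.472) -> (5.5,3.598) [heading=120, draw]
  BK 3: (5.5,3.598) -> (7,1) [heading=120, draw]
  RT 120: heading 120 -> 0
  -- iteration 4/6 --
  FD 8.8: (7,1) -> (15.8,1) [heading=0, draw]
  FD 1.3: (15.8,1) -> (17.1,1) [heading=0, draw]
  BK 3: (17.1,1) -> (14.1,1) [heading=0, draw]
  RT 120: heading 0 -> 240
  -- iteration 5/6 --
  FD 8.8: (14.1,1) -> (9.7,-6.621) [heading=240, draw]
  FD 1.3: (9.7,-6.621) -> (9.05,-7.747) [heading=240, draw]
  BK 3: (9.05,-7.747) -> (10.55,-5.149) [heading=240, draw]
  RT 120: heading 240 -> 120
  -- iteration 6/6 --
  FD 8.8: (10.55,-5.149) -> (6.15,2.472) [heading=120, draw]
  FD 1.3: (6.15,2.472) -> (5.5,3.598) [heading=120, draw]
  BK 3: (5.5,3.598) -> (7,1) [heading=120, draw]
  RT 120: heading 120 -> 0
]
Final: pos=(7,1), heading=0, 18 segment(s) drawn
Segments drawn: 18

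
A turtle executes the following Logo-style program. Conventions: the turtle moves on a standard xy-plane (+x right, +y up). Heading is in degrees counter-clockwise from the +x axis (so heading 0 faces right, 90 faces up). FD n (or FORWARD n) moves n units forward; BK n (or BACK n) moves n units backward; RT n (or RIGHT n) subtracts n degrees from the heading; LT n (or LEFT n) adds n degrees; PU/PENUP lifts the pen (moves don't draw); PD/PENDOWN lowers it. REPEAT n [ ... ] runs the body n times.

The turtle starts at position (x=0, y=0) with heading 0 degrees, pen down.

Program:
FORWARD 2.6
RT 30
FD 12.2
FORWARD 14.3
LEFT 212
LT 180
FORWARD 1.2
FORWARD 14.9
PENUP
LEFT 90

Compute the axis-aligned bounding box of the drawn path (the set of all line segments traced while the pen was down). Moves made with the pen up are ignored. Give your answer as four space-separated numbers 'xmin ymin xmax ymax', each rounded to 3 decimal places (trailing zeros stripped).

Answer: 0 -13.25 41.64 0

Derivation:
Executing turtle program step by step:
Start: pos=(0,0), heading=0, pen down
FD 2.6: (0,0) -> (2.6,0) [heading=0, draw]
RT 30: heading 0 -> 330
FD 12.2: (2.6,0) -> (13.166,-6.1) [heading=330, draw]
FD 14.3: (13.166,-6.1) -> (25.55,-13.25) [heading=330, draw]
LT 212: heading 330 -> 182
LT 180: heading 182 -> 2
FD 1.2: (25.55,-13.25) -> (26.749,-13.208) [heading=2, draw]
FD 14.9: (26.749,-13.208) -> (41.64,-12.688) [heading=2, draw]
PU: pen up
LT 90: heading 2 -> 92
Final: pos=(41.64,-12.688), heading=92, 5 segment(s) drawn

Segment endpoints: x in {0, 2.6, 13.166, 25.55, 26.749, 41.64}, y in {-13.25, -13.208, -12.688, -6.1, 0}
xmin=0, ymin=-13.25, xmax=41.64, ymax=0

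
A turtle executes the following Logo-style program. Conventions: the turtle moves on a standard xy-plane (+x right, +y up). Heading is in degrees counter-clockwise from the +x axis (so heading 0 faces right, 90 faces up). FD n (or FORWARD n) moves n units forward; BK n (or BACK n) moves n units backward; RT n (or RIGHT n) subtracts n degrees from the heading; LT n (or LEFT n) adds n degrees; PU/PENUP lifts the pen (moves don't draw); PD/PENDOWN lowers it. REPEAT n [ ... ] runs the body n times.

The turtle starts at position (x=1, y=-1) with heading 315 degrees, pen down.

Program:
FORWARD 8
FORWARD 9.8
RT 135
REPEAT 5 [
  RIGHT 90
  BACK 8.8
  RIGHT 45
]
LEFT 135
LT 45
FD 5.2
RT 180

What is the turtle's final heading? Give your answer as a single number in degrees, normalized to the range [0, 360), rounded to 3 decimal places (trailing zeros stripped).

Answer: 225

Derivation:
Executing turtle program step by step:
Start: pos=(1,-1), heading=315, pen down
FD 8: (1,-1) -> (6.657,-6.657) [heading=315, draw]
FD 9.8: (6.657,-6.657) -> (13.587,-13.587) [heading=315, draw]
RT 135: heading 315 -> 180
REPEAT 5 [
  -- iteration 1/5 --
  RT 90: heading 180 -> 90
  BK 8.8: (13.587,-13.587) -> (13.587,-22.387) [heading=90, draw]
  RT 45: heading 90 -> 45
  -- iteration 2/5 --
  RT 90: heading 45 -> 315
  BK 8.8: (13.587,-22.387) -> (7.364,-16.164) [heading=315, draw]
  RT 45: heading 315 -> 270
  -- iteration 3/5 --
  RT 90: heading 270 -> 180
  BK 8.8: (7.364,-16.164) -> (16.164,-16.164) [heading=180, draw]
  RT 45: heading 180 -> 135
  -- iteration 4/5 --
  RT 90: heading 135 -> 45
  BK 8.8: (16.164,-16.164) -> (9.941,-22.387) [heading=45, draw]
  RT 45: heading 45 -> 0
  -- iteration 5/5 --
  RT 90: heading 0 -> 270
  BK 8.8: (9.941,-22.387) -> (9.941,-13.587) [heading=270, draw]
  RT 45: heading 270 -> 225
]
LT 135: heading 225 -> 0
LT 45: heading 0 -> 45
FD 5.2: (9.941,-13.587) -> (13.618,-9.91) [heading=45, draw]
RT 180: heading 45 -> 225
Final: pos=(13.618,-9.91), heading=225, 8 segment(s) drawn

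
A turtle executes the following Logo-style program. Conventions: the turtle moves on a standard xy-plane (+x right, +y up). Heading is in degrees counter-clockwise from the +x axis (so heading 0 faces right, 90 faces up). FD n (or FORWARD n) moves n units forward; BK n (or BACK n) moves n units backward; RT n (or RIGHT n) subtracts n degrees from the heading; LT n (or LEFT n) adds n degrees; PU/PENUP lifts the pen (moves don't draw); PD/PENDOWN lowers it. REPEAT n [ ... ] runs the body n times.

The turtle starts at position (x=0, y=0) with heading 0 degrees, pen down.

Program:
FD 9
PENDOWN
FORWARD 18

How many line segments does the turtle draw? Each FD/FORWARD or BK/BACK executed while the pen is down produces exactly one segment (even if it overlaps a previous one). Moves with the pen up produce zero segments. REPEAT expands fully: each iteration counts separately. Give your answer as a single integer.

Answer: 2

Derivation:
Executing turtle program step by step:
Start: pos=(0,0), heading=0, pen down
FD 9: (0,0) -> (9,0) [heading=0, draw]
PD: pen down
FD 18: (9,0) -> (27,0) [heading=0, draw]
Final: pos=(27,0), heading=0, 2 segment(s) drawn
Segments drawn: 2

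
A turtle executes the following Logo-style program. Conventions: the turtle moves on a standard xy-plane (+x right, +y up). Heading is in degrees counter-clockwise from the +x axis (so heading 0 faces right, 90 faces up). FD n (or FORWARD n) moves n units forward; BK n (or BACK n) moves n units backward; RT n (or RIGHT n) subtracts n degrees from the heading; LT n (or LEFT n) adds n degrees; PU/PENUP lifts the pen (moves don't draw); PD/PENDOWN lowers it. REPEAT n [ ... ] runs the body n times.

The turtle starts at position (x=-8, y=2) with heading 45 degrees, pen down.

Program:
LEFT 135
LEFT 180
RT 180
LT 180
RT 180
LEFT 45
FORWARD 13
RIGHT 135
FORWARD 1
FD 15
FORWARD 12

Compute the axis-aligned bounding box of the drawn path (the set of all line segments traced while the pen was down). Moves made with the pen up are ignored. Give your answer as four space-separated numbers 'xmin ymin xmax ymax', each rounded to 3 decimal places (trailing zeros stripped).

Answer: -17.192 -7.192 -8 20.808

Derivation:
Executing turtle program step by step:
Start: pos=(-8,2), heading=45, pen down
LT 135: heading 45 -> 180
LT 180: heading 180 -> 0
RT 180: heading 0 -> 180
LT 180: heading 180 -> 0
RT 180: heading 0 -> 180
LT 45: heading 180 -> 225
FD 13: (-8,2) -> (-17.192,-7.192) [heading=225, draw]
RT 135: heading 225 -> 90
FD 1: (-17.192,-7.192) -> (-17.192,-6.192) [heading=90, draw]
FD 15: (-17.192,-6.192) -> (-17.192,8.808) [heading=90, draw]
FD 12: (-17.192,8.808) -> (-17.192,20.808) [heading=90, draw]
Final: pos=(-17.192,20.808), heading=90, 4 segment(s) drawn

Segment endpoints: x in {-17.192, -8}, y in {-7.192, -6.192, 2, 8.808, 20.808}
xmin=-17.192, ymin=-7.192, xmax=-8, ymax=20.808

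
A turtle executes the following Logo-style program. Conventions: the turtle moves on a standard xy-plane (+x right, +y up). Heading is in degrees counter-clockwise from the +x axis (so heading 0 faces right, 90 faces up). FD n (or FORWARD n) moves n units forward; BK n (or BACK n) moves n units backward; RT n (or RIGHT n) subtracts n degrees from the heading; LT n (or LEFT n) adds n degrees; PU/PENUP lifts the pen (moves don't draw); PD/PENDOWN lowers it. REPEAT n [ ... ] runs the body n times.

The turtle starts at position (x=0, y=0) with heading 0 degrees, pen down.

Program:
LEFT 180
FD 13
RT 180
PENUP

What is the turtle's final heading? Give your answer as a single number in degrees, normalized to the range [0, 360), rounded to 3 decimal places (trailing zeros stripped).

Answer: 0

Derivation:
Executing turtle program step by step:
Start: pos=(0,0), heading=0, pen down
LT 180: heading 0 -> 180
FD 13: (0,0) -> (-13,0) [heading=180, draw]
RT 180: heading 180 -> 0
PU: pen up
Final: pos=(-13,0), heading=0, 1 segment(s) drawn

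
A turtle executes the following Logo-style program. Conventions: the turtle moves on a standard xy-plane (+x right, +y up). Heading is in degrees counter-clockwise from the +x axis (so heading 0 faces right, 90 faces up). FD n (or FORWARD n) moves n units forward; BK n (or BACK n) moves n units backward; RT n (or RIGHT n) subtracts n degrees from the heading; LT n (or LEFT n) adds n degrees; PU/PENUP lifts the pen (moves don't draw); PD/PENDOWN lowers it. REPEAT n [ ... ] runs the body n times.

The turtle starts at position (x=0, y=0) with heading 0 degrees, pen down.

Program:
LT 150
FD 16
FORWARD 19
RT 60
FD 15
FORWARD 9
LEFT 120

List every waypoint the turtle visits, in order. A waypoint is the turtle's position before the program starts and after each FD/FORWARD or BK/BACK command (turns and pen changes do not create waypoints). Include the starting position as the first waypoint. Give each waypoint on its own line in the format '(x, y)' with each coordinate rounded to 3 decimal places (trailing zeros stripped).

Executing turtle program step by step:
Start: pos=(0,0), heading=0, pen down
LT 150: heading 0 -> 150
FD 16: (0,0) -> (-13.856,8) [heading=150, draw]
FD 19: (-13.856,8) -> (-30.311,17.5) [heading=150, draw]
RT 60: heading 150 -> 90
FD 15: (-30.311,17.5) -> (-30.311,32.5) [heading=90, draw]
FD 9: (-30.311,32.5) -> (-30.311,41.5) [heading=90, draw]
LT 120: heading 90 -> 210
Final: pos=(-30.311,41.5), heading=210, 4 segment(s) drawn
Waypoints (5 total):
(0, 0)
(-13.856, 8)
(-30.311, 17.5)
(-30.311, 32.5)
(-30.311, 41.5)

Answer: (0, 0)
(-13.856, 8)
(-30.311, 17.5)
(-30.311, 32.5)
(-30.311, 41.5)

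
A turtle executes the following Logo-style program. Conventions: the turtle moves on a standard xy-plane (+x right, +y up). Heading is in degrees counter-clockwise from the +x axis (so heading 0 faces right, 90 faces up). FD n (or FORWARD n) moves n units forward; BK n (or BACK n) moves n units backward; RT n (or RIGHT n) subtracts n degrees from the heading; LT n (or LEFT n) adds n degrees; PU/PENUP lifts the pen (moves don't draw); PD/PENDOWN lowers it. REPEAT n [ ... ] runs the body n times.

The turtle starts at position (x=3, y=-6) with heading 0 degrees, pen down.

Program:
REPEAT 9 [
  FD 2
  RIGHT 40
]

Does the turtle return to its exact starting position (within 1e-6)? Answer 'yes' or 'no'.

Executing turtle program step by step:
Start: pos=(3,-6), heading=0, pen down
REPEAT 9 [
  -- iteration 1/9 --
  FD 2: (3,-6) -> (5,-6) [heading=0, draw]
  RT 40: heading 0 -> 320
  -- iteration 2/9 --
  FD 2: (5,-6) -> (6.532,-7.286) [heading=320, draw]
  RT 40: heading 320 -> 280
  -- iteration 3/9 --
  FD 2: (6.532,-7.286) -> (6.879,-9.255) [heading=280, draw]
  RT 40: heading 280 -> 240
  -- iteration 4/9 --
  FD 2: (6.879,-9.255) -> (5.879,-10.987) [heading=240, draw]
  RT 40: heading 240 -> 200
  -- iteration 5/9 --
  FD 2: (5.879,-10.987) -> (4,-11.671) [heading=200, draw]
  RT 40: heading 200 -> 160
  -- iteration 6/9 --
  FD 2: (4,-11.671) -> (2.121,-10.987) [heading=160, draw]
  RT 40: heading 160 -> 120
  -- iteration 7/9 --
  FD 2: (2.121,-10.987) -> (1.121,-9.255) [heading=120, draw]
  RT 40: heading 120 -> 80
  -- iteration 8/9 --
  FD 2: (1.121,-9.255) -> (1.468,-7.286) [heading=80, draw]
  RT 40: heading 80 -> 40
  -- iteration 9/9 --
  FD 2: (1.468,-7.286) -> (3,-6) [heading=40, draw]
  RT 40: heading 40 -> 0
]
Final: pos=(3,-6), heading=0, 9 segment(s) drawn

Start position: (3, -6)
Final position: (3, -6)
Distance = 0; < 1e-6 -> CLOSED

Answer: yes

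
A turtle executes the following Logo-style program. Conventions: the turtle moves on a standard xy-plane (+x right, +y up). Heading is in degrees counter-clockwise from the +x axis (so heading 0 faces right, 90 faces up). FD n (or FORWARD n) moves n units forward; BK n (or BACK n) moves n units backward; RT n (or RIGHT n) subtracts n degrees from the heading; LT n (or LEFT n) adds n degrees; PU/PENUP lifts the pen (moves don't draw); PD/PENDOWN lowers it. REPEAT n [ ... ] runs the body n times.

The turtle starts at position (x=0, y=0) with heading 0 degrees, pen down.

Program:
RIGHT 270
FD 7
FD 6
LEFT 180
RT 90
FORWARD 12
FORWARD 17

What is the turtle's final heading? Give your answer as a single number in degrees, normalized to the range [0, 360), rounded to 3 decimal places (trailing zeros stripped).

Executing turtle program step by step:
Start: pos=(0,0), heading=0, pen down
RT 270: heading 0 -> 90
FD 7: (0,0) -> (0,7) [heading=90, draw]
FD 6: (0,7) -> (0,13) [heading=90, draw]
LT 180: heading 90 -> 270
RT 90: heading 270 -> 180
FD 12: (0,13) -> (-12,13) [heading=180, draw]
FD 17: (-12,13) -> (-29,13) [heading=180, draw]
Final: pos=(-29,13), heading=180, 4 segment(s) drawn

Answer: 180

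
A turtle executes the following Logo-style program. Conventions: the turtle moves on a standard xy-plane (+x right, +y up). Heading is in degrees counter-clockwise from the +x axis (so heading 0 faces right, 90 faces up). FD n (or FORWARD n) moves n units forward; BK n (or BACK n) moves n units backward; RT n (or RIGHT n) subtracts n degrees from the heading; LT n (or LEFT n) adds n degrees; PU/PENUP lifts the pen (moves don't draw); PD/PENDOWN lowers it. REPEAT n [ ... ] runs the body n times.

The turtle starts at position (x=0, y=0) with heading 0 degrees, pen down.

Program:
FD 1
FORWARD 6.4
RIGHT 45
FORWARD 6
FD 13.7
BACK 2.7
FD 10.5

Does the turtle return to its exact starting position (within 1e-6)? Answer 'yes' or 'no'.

Answer: no

Derivation:
Executing turtle program step by step:
Start: pos=(0,0), heading=0, pen down
FD 1: (0,0) -> (1,0) [heading=0, draw]
FD 6.4: (1,0) -> (7.4,0) [heading=0, draw]
RT 45: heading 0 -> 315
FD 6: (7.4,0) -> (11.643,-4.243) [heading=315, draw]
FD 13.7: (11.643,-4.243) -> (21.33,-13.93) [heading=315, draw]
BK 2.7: (21.33,-13.93) -> (19.421,-12.021) [heading=315, draw]
FD 10.5: (19.421,-12.021) -> (26.845,-19.445) [heading=315, draw]
Final: pos=(26.845,-19.445), heading=315, 6 segment(s) drawn

Start position: (0, 0)
Final position: (26.845, -19.445)
Distance = 33.148; >= 1e-6 -> NOT closed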